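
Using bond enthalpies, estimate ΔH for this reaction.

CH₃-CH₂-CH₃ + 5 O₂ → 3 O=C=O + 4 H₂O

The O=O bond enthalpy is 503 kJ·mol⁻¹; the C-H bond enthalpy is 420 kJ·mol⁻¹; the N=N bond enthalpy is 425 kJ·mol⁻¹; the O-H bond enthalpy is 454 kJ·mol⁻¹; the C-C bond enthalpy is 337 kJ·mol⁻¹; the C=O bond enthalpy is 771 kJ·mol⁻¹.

ΔH ≈ −1709 kJ

Bonds broken (reactants):
  C-C: 2 × 337 = 674
  C-H: 8 × 420 = 3360
  O=O: 5 × 503 = 2515
  Σ(broken) = 6549 kJ
Bonds formed (products):
  C=O: 6 × 771 = 4626
  O-H: 8 × 454 = 3632
  Σ(formed) = 8258 kJ
ΔH = Σ(broken) − Σ(formed) = 6549 − 8258 = −1709 kJ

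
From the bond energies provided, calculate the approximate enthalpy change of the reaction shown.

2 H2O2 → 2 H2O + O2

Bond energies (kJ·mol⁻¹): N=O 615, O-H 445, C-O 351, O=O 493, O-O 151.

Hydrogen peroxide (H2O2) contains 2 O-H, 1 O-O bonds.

ΔH ≈ −191 kJ

Bonds broken (reactants):
  O-H: 4 × 445 = 1780
  O-O: 2 × 151 = 302
  Σ(broken) = 2082 kJ
Bonds formed (products):
  O-H: 4 × 445 = 1780
  O=O: 1 × 493 = 493
  Σ(formed) = 2273 kJ
ΔH = Σ(broken) − Σ(formed) = 2082 − 2273 = −191 kJ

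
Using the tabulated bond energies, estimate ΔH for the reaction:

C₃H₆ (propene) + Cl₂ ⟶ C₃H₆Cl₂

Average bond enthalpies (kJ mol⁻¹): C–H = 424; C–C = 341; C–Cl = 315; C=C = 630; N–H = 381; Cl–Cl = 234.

Bonds broken (reactants):
  C–C: 1 × 341 = 341
  C–H: 6 × 424 = 2544
  C=C: 1 × 630 = 630
  Cl–Cl: 1 × 234 = 234
  Σ(broken) = 3749 kJ
Bonds formed (products):
  C–C: 2 × 341 = 682
  C–Cl: 2 × 315 = 630
  C–H: 6 × 424 = 2544
  Σ(formed) = 3856 kJ
ΔH = Σ(broken) − Σ(formed) = 3749 − 3856 = −107 kJ

ΔH ≈ −107 kJ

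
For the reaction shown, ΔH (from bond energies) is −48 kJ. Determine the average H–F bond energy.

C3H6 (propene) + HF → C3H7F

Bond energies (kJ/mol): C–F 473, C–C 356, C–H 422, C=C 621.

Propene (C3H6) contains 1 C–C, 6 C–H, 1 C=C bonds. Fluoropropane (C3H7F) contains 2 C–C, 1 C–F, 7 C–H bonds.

Let D be the H–F bond energy.
Σ(broken) = 1×356 + 6×422 + 1×621 + 1×D = 3509 + D
Σ(formed) = 2×356 + 1×473 + 7×422 = 4139
ΔH = Σ(broken) − Σ(formed) = (3509 + D) − (4139) = −630 + D
Setting this equal to −48 kJ gives D = 582 kJ/mol.

D(H–F) ≈ 582 kJ/mol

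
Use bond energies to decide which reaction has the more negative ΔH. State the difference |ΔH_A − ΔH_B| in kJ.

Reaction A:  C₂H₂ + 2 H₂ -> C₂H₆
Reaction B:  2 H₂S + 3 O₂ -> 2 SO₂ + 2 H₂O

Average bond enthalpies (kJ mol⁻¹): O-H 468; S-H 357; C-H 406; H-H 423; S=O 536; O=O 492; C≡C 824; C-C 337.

Reaction A:
  Bonds broken (reactants):
    C≡C: 1 × 824 = 824
    C-H: 2 × 406 = 812
    H-H: 2 × 423 = 846
    Σ(broken) = 2482 kJ
  Bonds formed (products):
    C-C: 1 × 337 = 337
    C-H: 6 × 406 = 2436
    Σ(formed) = 2773 kJ
  ΔH_A = 2482 − 2773 = −291 kJ
Reaction B:
  Bonds broken (reactants):
    O=O: 3 × 492 = 1476
    S-H: 4 × 357 = 1428
    Σ(broken) = 2904 kJ
  Bonds formed (products):
    O-H: 4 × 468 = 1872
    S=O: 4 × 536 = 2144
    Σ(formed) = 4016 kJ
  ΔH_B = 2904 − 4016 = −1112 kJ
ΔH_A − ΔH_B = +821 kJ, so reaction B has the more negative ΔH; |ΔH_A − ΔH_B| = 821 kJ.

Reaction B, by 821 kJ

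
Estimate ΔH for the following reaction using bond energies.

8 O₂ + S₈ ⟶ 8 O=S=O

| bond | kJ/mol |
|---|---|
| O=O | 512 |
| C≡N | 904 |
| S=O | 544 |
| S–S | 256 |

Bonds broken (reactants):
  O=O: 8 × 512 = 4096
  S–S: 8 × 256 = 2048
  Σ(broken) = 6144 kJ
Bonds formed (products):
  S=O: 16 × 544 = 8704
  Σ(formed) = 8704 kJ
ΔH = Σ(broken) − Σ(formed) = 6144 − 8704 = −2560 kJ

ΔH ≈ −2560 kJ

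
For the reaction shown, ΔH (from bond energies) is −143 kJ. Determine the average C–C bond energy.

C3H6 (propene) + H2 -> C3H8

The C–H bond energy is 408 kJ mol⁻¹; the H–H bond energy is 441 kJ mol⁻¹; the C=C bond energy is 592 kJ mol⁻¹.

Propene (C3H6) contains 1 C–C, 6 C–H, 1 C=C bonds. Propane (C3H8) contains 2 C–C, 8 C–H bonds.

D(C–C) ≈ 360 kJ/mol

Let D be the C–C bond energy.
Σ(broken) = 1×D + 6×408 + 1×592 + 1×441 = 3481 + D
Σ(formed) = 2×D + 8×408 = 3264 + 2D
ΔH = Σ(broken) − Σ(formed) = (3481 + D) − (3264 + 2D) = +217 − D
Setting this equal to −143 kJ gives D = 360 kJ/mol.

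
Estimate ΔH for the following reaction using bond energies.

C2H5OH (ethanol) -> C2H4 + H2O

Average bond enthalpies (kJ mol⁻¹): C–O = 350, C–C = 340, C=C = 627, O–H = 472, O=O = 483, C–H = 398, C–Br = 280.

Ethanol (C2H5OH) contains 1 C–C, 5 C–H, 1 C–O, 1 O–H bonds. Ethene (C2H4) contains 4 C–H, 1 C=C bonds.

ΔH ≈ −11 kJ

Bonds broken (reactants):
  C–C: 1 × 340 = 340
  C–H: 5 × 398 = 1990
  C–O: 1 × 350 = 350
  O–H: 1 × 472 = 472
  Σ(broken) = 3152 kJ
Bonds formed (products):
  C–H: 4 × 398 = 1592
  C=C: 1 × 627 = 627
  O–H: 2 × 472 = 944
  Σ(formed) = 3163 kJ
ΔH = Σ(broken) − Σ(formed) = 3152 − 3163 = −11 kJ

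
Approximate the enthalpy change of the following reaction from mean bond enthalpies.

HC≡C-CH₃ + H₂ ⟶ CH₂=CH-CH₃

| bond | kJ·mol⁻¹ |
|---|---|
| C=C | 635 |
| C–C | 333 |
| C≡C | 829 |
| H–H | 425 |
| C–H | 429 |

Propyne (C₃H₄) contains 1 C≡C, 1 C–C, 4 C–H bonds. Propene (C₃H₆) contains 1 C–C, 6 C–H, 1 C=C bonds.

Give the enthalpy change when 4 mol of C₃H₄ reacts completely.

Bonds broken (reactants):
  C≡C: 1 × 829 = 829
  C–C: 1 × 333 = 333
  C–H: 4 × 429 = 1716
  H–H: 1 × 425 = 425
  Σ(broken) = 3303 kJ
Bonds formed (products):
  C–C: 1 × 333 = 333
  C–H: 6 × 429 = 2574
  C=C: 1 × 635 = 635
  Σ(formed) = 3542 kJ
ΔH = Σ(broken) − Σ(formed) = 3303 − 3542 = −239 kJ
For 4× the reaction as written: 4 × (−239) = −956 kJ

ΔH = −956 kJ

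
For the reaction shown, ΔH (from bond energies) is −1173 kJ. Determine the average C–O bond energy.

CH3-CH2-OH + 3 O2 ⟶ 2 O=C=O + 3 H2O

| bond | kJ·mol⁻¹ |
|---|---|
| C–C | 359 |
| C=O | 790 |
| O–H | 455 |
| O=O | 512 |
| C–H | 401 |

Let D be the C–O bond energy.
Σ(broken) = 1×359 + 5×401 + 1×D + 1×455 + 3×512 = 4355 + D
Σ(formed) = 4×790 + 6×455 = 5890
ΔH = Σ(broken) − Σ(formed) = (4355 + D) − (5890) = −1535 + D
Setting this equal to −1173 kJ gives D = 362 kJ/mol.

D(C–O) ≈ 362 kJ/mol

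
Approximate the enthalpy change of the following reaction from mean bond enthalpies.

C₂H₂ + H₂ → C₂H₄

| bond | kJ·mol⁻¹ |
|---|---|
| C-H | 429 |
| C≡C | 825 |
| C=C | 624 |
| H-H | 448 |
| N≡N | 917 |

Bonds broken (reactants):
  C≡C: 1 × 825 = 825
  C-H: 2 × 429 = 858
  H-H: 1 × 448 = 448
  Σ(broken) = 2131 kJ
Bonds formed (products):
  C-H: 4 × 429 = 1716
  C=C: 1 × 624 = 624
  Σ(formed) = 2340 kJ
ΔH = Σ(broken) − Σ(formed) = 2131 − 2340 = −209 kJ

ΔH ≈ −209 kJ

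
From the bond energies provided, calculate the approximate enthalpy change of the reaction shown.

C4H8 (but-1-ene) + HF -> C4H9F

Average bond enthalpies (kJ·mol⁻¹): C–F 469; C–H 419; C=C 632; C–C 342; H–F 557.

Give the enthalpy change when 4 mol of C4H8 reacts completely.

Bonds broken (reactants):
  C–C: 2 × 342 = 684
  C–H: 8 × 419 = 3352
  C=C: 1 × 632 = 632
  H–F: 1 × 557 = 557
  Σ(broken) = 5225 kJ
Bonds formed (products):
  C–C: 3 × 342 = 1026
  C–F: 1 × 469 = 469
  C–H: 9 × 419 = 3771
  Σ(formed) = 5266 kJ
ΔH = Σ(broken) − Σ(formed) = 5225 − 5266 = −41 kJ
For 4× the reaction as written: 4 × (−41) = −164 kJ

ΔH = −164 kJ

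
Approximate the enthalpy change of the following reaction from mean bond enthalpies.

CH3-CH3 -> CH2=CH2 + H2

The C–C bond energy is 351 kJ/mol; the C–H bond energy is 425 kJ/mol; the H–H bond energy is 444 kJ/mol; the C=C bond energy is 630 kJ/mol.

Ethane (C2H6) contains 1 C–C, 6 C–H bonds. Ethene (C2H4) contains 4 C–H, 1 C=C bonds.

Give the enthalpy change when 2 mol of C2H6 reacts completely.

ΔH = +254 kJ

Bonds broken (reactants):
  C–C: 1 × 351 = 351
  C–H: 6 × 425 = 2550
  Σ(broken) = 2901 kJ
Bonds formed (products):
  C–H: 4 × 425 = 1700
  C=C: 1 × 630 = 630
  H–H: 1 × 444 = 444
  Σ(formed) = 2774 kJ
ΔH = Σ(broken) − Σ(formed) = 2901 − 2774 = +127 kJ
For 2× the reaction as written: 2 × (+127) = +254 kJ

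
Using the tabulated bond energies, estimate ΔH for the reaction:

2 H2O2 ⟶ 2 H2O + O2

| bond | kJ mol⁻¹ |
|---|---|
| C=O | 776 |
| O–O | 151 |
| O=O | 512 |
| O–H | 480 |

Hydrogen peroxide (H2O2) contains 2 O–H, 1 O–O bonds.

ΔH ≈ −210 kJ

Bonds broken (reactants):
  O–H: 4 × 480 = 1920
  O–O: 2 × 151 = 302
  Σ(broken) = 2222 kJ
Bonds formed (products):
  O–H: 4 × 480 = 1920
  O=O: 1 × 512 = 512
  Σ(formed) = 2432 kJ
ΔH = Σ(broken) − Σ(formed) = 2222 − 2432 = −210 kJ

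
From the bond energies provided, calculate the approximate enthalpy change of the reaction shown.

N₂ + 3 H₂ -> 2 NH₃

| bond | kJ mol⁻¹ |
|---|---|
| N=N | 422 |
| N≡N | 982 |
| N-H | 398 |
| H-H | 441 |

Bonds broken (reactants):
  H-H: 3 × 441 = 1323
  N≡N: 1 × 982 = 982
  Σ(broken) = 2305 kJ
Bonds formed (products):
  N-H: 6 × 398 = 2388
  Σ(formed) = 2388 kJ
ΔH = Σ(broken) − Σ(formed) = 2305 − 2388 = −83 kJ

ΔH ≈ −83 kJ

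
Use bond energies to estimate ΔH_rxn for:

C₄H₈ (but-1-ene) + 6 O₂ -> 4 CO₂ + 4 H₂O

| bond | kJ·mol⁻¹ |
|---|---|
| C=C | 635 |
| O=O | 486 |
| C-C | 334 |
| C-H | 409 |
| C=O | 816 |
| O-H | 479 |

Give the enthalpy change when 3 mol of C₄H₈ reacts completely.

Bonds broken (reactants):
  C-C: 2 × 334 = 668
  C-H: 8 × 409 = 3272
  C=C: 1 × 635 = 635
  O=O: 6 × 486 = 2916
  Σ(broken) = 7491 kJ
Bonds formed (products):
  C=O: 8 × 816 = 6528
  O-H: 8 × 479 = 3832
  Σ(formed) = 10360 kJ
ΔH = Σ(broken) − Σ(formed) = 7491 − 10360 = −2869 kJ
For 3× the reaction as written: 3 × (−2869) = −8607 kJ

ΔH = −8607 kJ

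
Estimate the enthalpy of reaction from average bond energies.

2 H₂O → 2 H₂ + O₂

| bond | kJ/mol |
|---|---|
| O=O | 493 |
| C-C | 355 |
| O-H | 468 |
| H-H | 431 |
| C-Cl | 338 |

ΔH ≈ +517 kJ

Bonds broken (reactants):
  O-H: 4 × 468 = 1872
  Σ(broken) = 1872 kJ
Bonds formed (products):
  H-H: 2 × 431 = 862
  O=O: 1 × 493 = 493
  Σ(formed) = 1355 kJ
ΔH = Σ(broken) − Σ(formed) = 1872 − 1355 = +517 kJ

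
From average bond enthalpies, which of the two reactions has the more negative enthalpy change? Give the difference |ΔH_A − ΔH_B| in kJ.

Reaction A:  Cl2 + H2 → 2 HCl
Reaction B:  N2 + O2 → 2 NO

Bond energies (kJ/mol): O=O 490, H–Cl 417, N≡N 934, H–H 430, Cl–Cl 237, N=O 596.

Reaction A, by 399 kJ

Reaction A:
  Bonds broken (reactants):
    Cl–Cl: 1 × 237 = 237
    H–H: 1 × 430 = 430
    Σ(broken) = 667 kJ
  Bonds formed (products):
    H–Cl: 2 × 417 = 834
    Σ(formed) = 834 kJ
  ΔH_A = 667 − 834 = −167 kJ
Reaction B:
  Bonds broken (reactants):
    N≡N: 1 × 934 = 934
    O=O: 1 × 490 = 490
    Σ(broken) = 1424 kJ
  Bonds formed (products):
    N=O: 2 × 596 = 1192
    Σ(formed) = 1192 kJ
  ΔH_B = 1424 − 1192 = +232 kJ
ΔH_A − ΔH_B = −399 kJ, so reaction A has the more negative ΔH; |ΔH_A − ΔH_B| = 399 kJ.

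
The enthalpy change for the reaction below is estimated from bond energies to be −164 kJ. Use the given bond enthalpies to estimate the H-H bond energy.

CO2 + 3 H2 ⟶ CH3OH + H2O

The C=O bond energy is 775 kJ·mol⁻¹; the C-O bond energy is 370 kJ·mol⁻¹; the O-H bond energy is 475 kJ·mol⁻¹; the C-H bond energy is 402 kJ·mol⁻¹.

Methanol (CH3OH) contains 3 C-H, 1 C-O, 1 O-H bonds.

Let D be the H-H bond energy.
Σ(broken) = 2×775 + 3×D = 1550 + 3D
Σ(formed) = 3×402 + 1×370 + 3×475 = 3001
ΔH = Σ(broken) − Σ(formed) = (1550 + 3D) − (3001) = −1451 + 3D
Setting this equal to −164 kJ gives 3D = 1287, so D = 429 kJ/mol.

D(H-H) ≈ 429 kJ/mol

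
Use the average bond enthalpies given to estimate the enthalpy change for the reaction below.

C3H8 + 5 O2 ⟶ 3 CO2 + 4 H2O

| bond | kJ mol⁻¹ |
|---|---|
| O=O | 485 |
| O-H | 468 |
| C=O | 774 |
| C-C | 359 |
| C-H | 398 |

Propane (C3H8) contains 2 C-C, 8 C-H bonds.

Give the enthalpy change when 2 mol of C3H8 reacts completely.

ΔH = −4122 kJ

Bonds broken (reactants):
  C-C: 2 × 359 = 718
  C-H: 8 × 398 = 3184
  O=O: 5 × 485 = 2425
  Σ(broken) = 6327 kJ
Bonds formed (products):
  C=O: 6 × 774 = 4644
  O-H: 8 × 468 = 3744
  Σ(formed) = 8388 kJ
ΔH = Σ(broken) − Σ(formed) = 6327 − 8388 = −2061 kJ
For 2× the reaction as written: 2 × (−2061) = −4122 kJ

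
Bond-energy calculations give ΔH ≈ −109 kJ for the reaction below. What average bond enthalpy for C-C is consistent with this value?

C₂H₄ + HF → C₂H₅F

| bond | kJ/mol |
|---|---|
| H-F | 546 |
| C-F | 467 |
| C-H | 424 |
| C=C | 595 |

D(C-C) ≈ 359 kJ/mol

Let D be the C-C bond energy.
Σ(broken) = 4×424 + 1×595 + 1×546 = 2837
Σ(formed) = 1×D + 1×467 + 5×424 = 2587 + D
ΔH = Σ(broken) − Σ(formed) = (2837) − (2587 + D) = +250 − D
Setting this equal to −109 kJ gives D = 359 kJ/mol.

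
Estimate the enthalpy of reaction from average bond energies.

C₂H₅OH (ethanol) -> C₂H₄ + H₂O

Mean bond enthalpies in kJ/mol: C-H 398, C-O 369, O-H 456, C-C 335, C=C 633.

ΔH ≈ +13 kJ

Bonds broken (reactants):
  C-C: 1 × 335 = 335
  C-H: 5 × 398 = 1990
  C-O: 1 × 369 = 369
  O-H: 1 × 456 = 456
  Σ(broken) = 3150 kJ
Bonds formed (products):
  C-H: 4 × 398 = 1592
  C=C: 1 × 633 = 633
  O-H: 2 × 456 = 912
  Σ(formed) = 3137 kJ
ΔH = Σ(broken) − Σ(formed) = 3150 − 3137 = +13 kJ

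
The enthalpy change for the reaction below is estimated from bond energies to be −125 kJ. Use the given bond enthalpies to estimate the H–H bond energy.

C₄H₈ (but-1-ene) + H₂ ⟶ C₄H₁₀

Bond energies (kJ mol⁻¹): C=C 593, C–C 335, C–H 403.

D(H–H) ≈ 423 kJ/mol

Let D be the H–H bond energy.
Σ(broken) = 2×335 + 8×403 + 1×593 + 1×D = 4487 + D
Σ(formed) = 3×335 + 10×403 = 5035
ΔH = Σ(broken) − Σ(formed) = (4487 + D) − (5035) = −548 + D
Setting this equal to −125 kJ gives D = 423 kJ/mol.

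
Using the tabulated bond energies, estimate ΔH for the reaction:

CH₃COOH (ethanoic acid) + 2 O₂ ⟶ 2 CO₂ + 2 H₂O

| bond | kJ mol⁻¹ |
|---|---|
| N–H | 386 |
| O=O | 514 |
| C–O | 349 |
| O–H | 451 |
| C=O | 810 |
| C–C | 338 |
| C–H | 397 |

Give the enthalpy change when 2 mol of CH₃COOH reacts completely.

ΔH = −1754 kJ

Bonds broken (reactants):
  C–C: 1 × 338 = 338
  C–H: 3 × 397 = 1191
  C–O: 1 × 349 = 349
  C=O: 1 × 810 = 810
  O–H: 1 × 451 = 451
  O=O: 2 × 514 = 1028
  Σ(broken) = 4167 kJ
Bonds formed (products):
  C=O: 4 × 810 = 3240
  O–H: 4 × 451 = 1804
  Σ(formed) = 5044 kJ
ΔH = Σ(broken) − Σ(formed) = 4167 − 5044 = −877 kJ
For 2× the reaction as written: 2 × (−877) = −1754 kJ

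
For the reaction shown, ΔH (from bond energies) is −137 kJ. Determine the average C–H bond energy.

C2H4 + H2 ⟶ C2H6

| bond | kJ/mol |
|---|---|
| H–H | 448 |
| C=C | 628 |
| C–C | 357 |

D(C–H) ≈ 428 kJ/mol

Let D be the C–H bond energy.
Σ(broken) = 4×D + 1×628 + 1×448 = 1076 + 4D
Σ(formed) = 1×357 + 6×D = 357 + 6D
ΔH = Σ(broken) − Σ(formed) = (1076 + 4D) − (357 + 6D) = +719 − 2D
Setting this equal to −137 kJ gives 2D = 856, so D = 428 kJ/mol.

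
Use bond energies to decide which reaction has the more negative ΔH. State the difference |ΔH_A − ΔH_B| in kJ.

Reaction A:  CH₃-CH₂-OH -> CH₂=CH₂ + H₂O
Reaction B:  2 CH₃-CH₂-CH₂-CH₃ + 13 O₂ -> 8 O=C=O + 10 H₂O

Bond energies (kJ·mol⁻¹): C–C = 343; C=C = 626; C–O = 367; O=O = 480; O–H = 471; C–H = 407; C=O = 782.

Reaction A:
  Bonds broken (reactants):
    C–C: 1 × 343 = 343
    C–H: 5 × 407 = 2035
    C–O: 1 × 367 = 367
    O–H: 1 × 471 = 471
    Σ(broken) = 3216 kJ
  Bonds formed (products):
    C–H: 4 × 407 = 1628
    C=C: 1 × 626 = 626
    O–H: 2 × 471 = 942
    Σ(formed) = 3196 kJ
  ΔH_A = 3216 − 3196 = +20 kJ
Reaction B:
  Bonds broken (reactants):
    C–C: 6 × 343 = 2058
    C–H: 20 × 407 = 8140
    O=O: 13 × 480 = 6240
    Σ(broken) = 16438 kJ
  Bonds formed (products):
    C=O: 16 × 782 = 12512
    O–H: 20 × 471 = 9420
    Σ(formed) = 21932 kJ
  ΔH_B = 16438 − 21932 = −5494 kJ
ΔH_A − ΔH_B = +5514 kJ, so reaction B has the more negative ΔH; |ΔH_A − ΔH_B| = 5514 kJ.

Reaction B, by 5514 kJ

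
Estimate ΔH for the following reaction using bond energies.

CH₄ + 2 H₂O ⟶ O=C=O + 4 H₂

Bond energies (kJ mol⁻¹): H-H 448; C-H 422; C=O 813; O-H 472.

ΔH ≈ +158 kJ

Bonds broken (reactants):
  C-H: 4 × 422 = 1688
  O-H: 4 × 472 = 1888
  Σ(broken) = 3576 kJ
Bonds formed (products):
  C=O: 2 × 813 = 1626
  H-H: 4 × 448 = 1792
  Σ(formed) = 3418 kJ
ΔH = Σ(broken) − Σ(formed) = 3576 − 3418 = +158 kJ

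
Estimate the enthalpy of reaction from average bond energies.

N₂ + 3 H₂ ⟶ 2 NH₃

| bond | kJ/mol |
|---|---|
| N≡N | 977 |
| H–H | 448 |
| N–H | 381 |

Bonds broken (reactants):
  H–H: 3 × 448 = 1344
  N≡N: 1 × 977 = 977
  Σ(broken) = 2321 kJ
Bonds formed (products):
  N–H: 6 × 381 = 2286
  Σ(formed) = 2286 kJ
ΔH = Σ(broken) − Σ(formed) = 2321 − 2286 = +35 kJ

ΔH ≈ +35 kJ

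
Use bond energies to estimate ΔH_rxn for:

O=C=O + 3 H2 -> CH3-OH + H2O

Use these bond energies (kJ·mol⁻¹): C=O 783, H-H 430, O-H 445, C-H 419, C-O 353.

Bonds broken (reactants):
  C=O: 2 × 783 = 1566
  H-H: 3 × 430 = 1290
  Σ(broken) = 2856 kJ
Bonds formed (products):
  C-H: 3 × 419 = 1257
  C-O: 1 × 353 = 353
  O-H: 3 × 445 = 1335
  Σ(formed) = 2945 kJ
ΔH = Σ(broken) − Σ(formed) = 2856 − 2945 = −89 kJ

ΔH ≈ −89 kJ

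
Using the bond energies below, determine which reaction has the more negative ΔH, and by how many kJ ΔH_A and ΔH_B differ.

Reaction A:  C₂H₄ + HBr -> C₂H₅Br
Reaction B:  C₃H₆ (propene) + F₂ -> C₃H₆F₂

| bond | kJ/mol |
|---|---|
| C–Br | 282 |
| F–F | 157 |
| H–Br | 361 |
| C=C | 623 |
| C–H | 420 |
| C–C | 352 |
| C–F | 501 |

Reaction A:
  Bonds broken (reactants):
    C–H: 4 × 420 = 1680
    C=C: 1 × 623 = 623
    H–Br: 1 × 361 = 361
    Σ(broken) = 2664 kJ
  Bonds formed (products):
    C–Br: 1 × 282 = 282
    C–C: 1 × 352 = 352
    C–H: 5 × 420 = 2100
    Σ(formed) = 2734 kJ
  ΔH_A = 2664 − 2734 = −70 kJ
Reaction B:
  Bonds broken (reactants):
    C–C: 1 × 352 = 352
    C–H: 6 × 420 = 2520
    C=C: 1 × 623 = 623
    F–F: 1 × 157 = 157
    Σ(broken) = 3652 kJ
  Bonds formed (products):
    C–C: 2 × 352 = 704
    C–F: 2 × 501 = 1002
    C–H: 6 × 420 = 2520
    Σ(formed) = 4226 kJ
  ΔH_B = 3652 − 4226 = −574 kJ
ΔH_A − ΔH_B = +504 kJ, so reaction B has the more negative ΔH; |ΔH_A − ΔH_B| = 504 kJ.

Reaction B, by 504 kJ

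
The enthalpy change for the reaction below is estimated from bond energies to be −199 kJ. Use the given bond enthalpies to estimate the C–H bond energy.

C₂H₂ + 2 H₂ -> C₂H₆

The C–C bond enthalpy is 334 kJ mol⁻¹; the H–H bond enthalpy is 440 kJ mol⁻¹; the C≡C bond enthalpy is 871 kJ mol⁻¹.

Let D be the C–H bond energy.
Σ(broken) = 1×871 + 2×D + 2×440 = 1751 + 2D
Σ(formed) = 1×334 + 6×D = 334 + 6D
ΔH = Σ(broken) − Σ(formed) = (1751 + 2D) − (334 + 6D) = +1417 − 4D
Setting this equal to −199 kJ gives 4D = 1616, so D = 404 kJ/mol.

D(C–H) ≈ 404 kJ/mol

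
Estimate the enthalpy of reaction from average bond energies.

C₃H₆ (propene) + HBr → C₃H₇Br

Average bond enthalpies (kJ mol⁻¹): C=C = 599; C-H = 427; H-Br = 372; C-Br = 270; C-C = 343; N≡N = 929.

Bonds broken (reactants):
  C-C: 1 × 343 = 343
  C-H: 6 × 427 = 2562
  C=C: 1 × 599 = 599
  H-Br: 1 × 372 = 372
  Σ(broken) = 3876 kJ
Bonds formed (products):
  C-Br: 1 × 270 = 270
  C-C: 2 × 343 = 686
  C-H: 7 × 427 = 2989
  Σ(formed) = 3945 kJ
ΔH = Σ(broken) − Σ(formed) = 3876 − 3945 = −69 kJ

ΔH ≈ −69 kJ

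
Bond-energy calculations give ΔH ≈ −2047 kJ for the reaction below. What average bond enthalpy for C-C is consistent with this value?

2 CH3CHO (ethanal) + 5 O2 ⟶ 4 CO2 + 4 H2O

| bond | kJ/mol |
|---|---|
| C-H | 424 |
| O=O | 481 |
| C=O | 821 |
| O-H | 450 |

Let D be the C-C bond energy.
Σ(broken) = 2×D + 8×424 + 2×821 + 5×481 = 7439 + 2D
Σ(formed) = 8×821 + 8×450 = 10168
ΔH = Σ(broken) − Σ(formed) = (7439 + 2D) − (10168) = −2729 + 2D
Setting this equal to −2047 kJ gives 2D = 682, so D = 341 kJ/mol.

D(C-C) ≈ 341 kJ/mol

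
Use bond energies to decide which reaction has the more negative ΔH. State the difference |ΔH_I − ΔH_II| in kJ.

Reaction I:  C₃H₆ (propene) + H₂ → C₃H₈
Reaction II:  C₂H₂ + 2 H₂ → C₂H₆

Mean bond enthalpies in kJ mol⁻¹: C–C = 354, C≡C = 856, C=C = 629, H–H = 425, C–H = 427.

Reaction I:
  Bonds broken (reactants):
    C–C: 1 × 354 = 354
    C–H: 6 × 427 = 2562
    C=C: 1 × 629 = 629
    H–H: 1 × 425 = 425
    Σ(broken) = 3970 kJ
  Bonds formed (products):
    C–C: 2 × 354 = 708
    C–H: 8 × 427 = 3416
    Σ(formed) = 4124 kJ
  ΔH_I = 3970 − 4124 = −154 kJ
Reaction II:
  Bonds broken (reactants):
    C≡C: 1 × 856 = 856
    C–H: 2 × 427 = 854
    H–H: 2 × 425 = 850
    Σ(broken) = 2560 kJ
  Bonds formed (products):
    C–C: 1 × 354 = 354
    C–H: 6 × 427 = 2562
    Σ(formed) = 2916 kJ
  ΔH_II = 2560 − 2916 = −356 kJ
ΔH_I − ΔH_II = +202 kJ, so reaction II has the more negative ΔH; |ΔH_I − ΔH_II| = 202 kJ.

Reaction II, by 202 kJ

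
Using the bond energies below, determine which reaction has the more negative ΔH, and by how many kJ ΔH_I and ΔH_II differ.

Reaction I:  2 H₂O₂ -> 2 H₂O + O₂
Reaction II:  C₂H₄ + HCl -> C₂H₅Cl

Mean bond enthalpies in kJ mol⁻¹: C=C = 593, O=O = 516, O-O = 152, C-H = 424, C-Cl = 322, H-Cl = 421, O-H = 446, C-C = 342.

Reaction I, by 138 kJ

Reaction I:
  Bonds broken (reactants):
    O-H: 4 × 446 = 1784
    O-O: 2 × 152 = 304
    Σ(broken) = 2088 kJ
  Bonds formed (products):
    O-H: 4 × 446 = 1784
    O=O: 1 × 516 = 516
    Σ(formed) = 2300 kJ
  ΔH_I = 2088 − 2300 = −212 kJ
Reaction II:
  Bonds broken (reactants):
    C-H: 4 × 424 = 1696
    C=C: 1 × 593 = 593
    H-Cl: 1 × 421 = 421
    Σ(broken) = 2710 kJ
  Bonds formed (products):
    C-C: 1 × 342 = 342
    C-Cl: 1 × 322 = 322
    C-H: 5 × 424 = 2120
    Σ(formed) = 2784 kJ
  ΔH_II = 2710 − 2784 = −74 kJ
ΔH_I − ΔH_II = −138 kJ, so reaction I has the more negative ΔH; |ΔH_I − ΔH_II| = 138 kJ.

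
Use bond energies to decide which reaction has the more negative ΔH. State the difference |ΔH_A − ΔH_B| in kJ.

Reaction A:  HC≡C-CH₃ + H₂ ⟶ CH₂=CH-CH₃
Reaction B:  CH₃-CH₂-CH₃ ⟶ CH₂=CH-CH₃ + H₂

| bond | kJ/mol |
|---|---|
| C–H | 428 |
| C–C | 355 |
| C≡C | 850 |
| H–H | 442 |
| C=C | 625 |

Reaction A, by 333 kJ

Reaction A:
  Bonds broken (reactants):
    C≡C: 1 × 850 = 850
    C–C: 1 × 355 = 355
    C–H: 4 × 428 = 1712
    H–H: 1 × 442 = 442
    Σ(broken) = 3359 kJ
  Bonds formed (products):
    C–C: 1 × 355 = 355
    C–H: 6 × 428 = 2568
    C=C: 1 × 625 = 625
    Σ(formed) = 3548 kJ
  ΔH_A = 3359 − 3548 = −189 kJ
Reaction B:
  Bonds broken (reactants):
    C–C: 2 × 355 = 710
    C–H: 8 × 428 = 3424
    Σ(broken) = 4134 kJ
  Bonds formed (products):
    C–C: 1 × 355 = 355
    C–H: 6 × 428 = 2568
    C=C: 1 × 625 = 625
    H–H: 1 × 442 = 442
    Σ(formed) = 3990 kJ
  ΔH_B = 4134 − 3990 = +144 kJ
ΔH_A − ΔH_B = −333 kJ, so reaction A has the more negative ΔH; |ΔH_A − ΔH_B| = 333 kJ.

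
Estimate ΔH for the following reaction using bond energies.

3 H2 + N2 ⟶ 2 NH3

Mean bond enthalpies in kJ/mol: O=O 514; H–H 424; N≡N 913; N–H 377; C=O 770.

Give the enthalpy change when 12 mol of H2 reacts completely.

Bonds broken (reactants):
  H–H: 3 × 424 = 1272
  N≡N: 1 × 913 = 913
  Σ(broken) = 2185 kJ
Bonds formed (products):
  N–H: 6 × 377 = 2262
  Σ(formed) = 2262 kJ
ΔH = Σ(broken) − Σ(formed) = 2185 − 2262 = −77 kJ
For 4× the reaction as written: 4 × (−77) = −308 kJ

ΔH = −308 kJ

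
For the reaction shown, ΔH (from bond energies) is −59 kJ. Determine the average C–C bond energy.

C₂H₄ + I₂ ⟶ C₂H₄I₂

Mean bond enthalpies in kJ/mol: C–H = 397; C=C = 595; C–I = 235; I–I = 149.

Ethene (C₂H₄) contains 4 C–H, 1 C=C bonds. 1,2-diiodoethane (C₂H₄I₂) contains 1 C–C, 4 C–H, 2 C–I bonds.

Let D be the C–C bond energy.
Σ(broken) = 4×397 + 1×595 + 1×149 = 2332
Σ(formed) = 1×D + 4×397 + 2×235 = 2058 + D
ΔH = Σ(broken) − Σ(formed) = (2332) − (2058 + D) = +274 − D
Setting this equal to −59 kJ gives D = 333 kJ/mol.

D(C–C) ≈ 333 kJ/mol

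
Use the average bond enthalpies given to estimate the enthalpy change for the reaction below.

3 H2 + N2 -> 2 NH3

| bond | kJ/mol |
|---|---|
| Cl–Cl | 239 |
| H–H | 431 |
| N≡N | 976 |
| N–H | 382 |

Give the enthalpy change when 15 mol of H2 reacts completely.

Bonds broken (reactants):
  H–H: 3 × 431 = 1293
  N≡N: 1 × 976 = 976
  Σ(broken) = 2269 kJ
Bonds formed (products):
  N–H: 6 × 382 = 2292
  Σ(formed) = 2292 kJ
ΔH = Σ(broken) − Σ(formed) = 2269 − 2292 = −23 kJ
For 5× the reaction as written: 5 × (−23) = −115 kJ

ΔH = −115 kJ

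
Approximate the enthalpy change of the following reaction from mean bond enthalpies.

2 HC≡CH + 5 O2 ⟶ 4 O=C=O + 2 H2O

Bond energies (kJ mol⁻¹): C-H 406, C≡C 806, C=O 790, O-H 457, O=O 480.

ΔH ≈ −2512 kJ

Bonds broken (reactants):
  C≡C: 2 × 806 = 1612
  C-H: 4 × 406 = 1624
  O=O: 5 × 480 = 2400
  Σ(broken) = 5636 kJ
Bonds formed (products):
  C=O: 8 × 790 = 6320
  O-H: 4 × 457 = 1828
  Σ(formed) = 8148 kJ
ΔH = Σ(broken) − Σ(formed) = 5636 − 8148 = −2512 kJ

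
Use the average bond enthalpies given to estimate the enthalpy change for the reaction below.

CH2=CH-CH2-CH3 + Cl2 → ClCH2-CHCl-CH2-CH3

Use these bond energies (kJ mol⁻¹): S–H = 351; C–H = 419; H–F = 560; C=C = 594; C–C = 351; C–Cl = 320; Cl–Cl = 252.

Bonds broken (reactants):
  C–C: 2 × 351 = 702
  C–H: 8 × 419 = 3352
  C=C: 1 × 594 = 594
  Cl–Cl: 1 × 252 = 252
  Σ(broken) = 4900 kJ
Bonds formed (products):
  C–C: 3 × 351 = 1053
  C–Cl: 2 × 320 = 640
  C–H: 8 × 419 = 3352
  Σ(formed) = 5045 kJ
ΔH = Σ(broken) − Σ(formed) = 4900 − 5045 = −145 kJ

ΔH ≈ −145 kJ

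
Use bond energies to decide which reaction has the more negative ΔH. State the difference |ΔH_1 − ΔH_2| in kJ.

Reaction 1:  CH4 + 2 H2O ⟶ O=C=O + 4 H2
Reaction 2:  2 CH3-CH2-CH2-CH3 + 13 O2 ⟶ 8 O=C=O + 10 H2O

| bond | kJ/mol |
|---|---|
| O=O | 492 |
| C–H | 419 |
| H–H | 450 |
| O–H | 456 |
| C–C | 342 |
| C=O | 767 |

Reaction 2, by 4730 kJ

Reaction 1:
  Bonds broken (reactants):
    C–H: 4 × 419 = 1676
    O–H: 4 × 456 = 1824
    Σ(broken) = 3500 kJ
  Bonds formed (products):
    C=O: 2 × 767 = 1534
    H–H: 4 × 450 = 1800
    Σ(formed) = 3334 kJ
  ΔH_1 = 3500 − 3334 = +166 kJ
Reaction 2:
  Bonds broken (reactants):
    C–C: 6 × 342 = 2052
    C–H: 20 × 419 = 8380
    O=O: 13 × 492 = 6396
    Σ(broken) = 16828 kJ
  Bonds formed (products):
    C=O: 16 × 767 = 12272
    O–H: 20 × 456 = 9120
    Σ(formed) = 21392 kJ
  ΔH_2 = 16828 − 21392 = −4564 kJ
ΔH_1 − ΔH_2 = +4730 kJ, so reaction 2 has the more negative ΔH; |ΔH_1 − ΔH_2| = 4730 kJ.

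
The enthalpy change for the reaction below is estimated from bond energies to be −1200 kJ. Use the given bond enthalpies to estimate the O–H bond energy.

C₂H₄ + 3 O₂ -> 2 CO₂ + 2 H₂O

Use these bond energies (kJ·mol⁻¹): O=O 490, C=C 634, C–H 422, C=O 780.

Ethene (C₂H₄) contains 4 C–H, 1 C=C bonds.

D(O–H) ≈ 468 kJ/mol

Let D be the O–H bond energy.
Σ(broken) = 4×422 + 1×634 + 3×490 = 3792
Σ(formed) = 4×780 + 4×D = 3120 + 4D
ΔH = Σ(broken) − Σ(formed) = (3792) − (3120 + 4D) = +672 − 4D
Setting this equal to −1200 kJ gives 4D = 1872, so D = 468 kJ/mol.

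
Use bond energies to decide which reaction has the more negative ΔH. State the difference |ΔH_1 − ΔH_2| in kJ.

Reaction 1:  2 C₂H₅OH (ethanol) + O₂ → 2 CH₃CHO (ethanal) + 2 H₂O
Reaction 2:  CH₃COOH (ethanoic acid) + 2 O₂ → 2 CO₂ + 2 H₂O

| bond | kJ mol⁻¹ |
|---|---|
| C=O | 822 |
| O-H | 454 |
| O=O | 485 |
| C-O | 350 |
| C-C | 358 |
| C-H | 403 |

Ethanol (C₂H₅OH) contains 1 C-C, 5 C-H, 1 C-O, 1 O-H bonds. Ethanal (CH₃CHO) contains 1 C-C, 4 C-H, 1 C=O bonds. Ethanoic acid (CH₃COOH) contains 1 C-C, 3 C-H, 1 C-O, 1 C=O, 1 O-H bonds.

Reaction 1:
  Bonds broken (reactants):
    C-C: 2 × 358 = 716
    C-H: 10 × 403 = 4030
    C-O: 2 × 350 = 700
    O-H: 2 × 454 = 908
    O=O: 1 × 485 = 485
    Σ(broken) = 6839 kJ
  Bonds formed (products):
    C-C: 2 × 358 = 716
    C-H: 8 × 403 = 3224
    C=O: 2 × 822 = 1644
    O-H: 4 × 454 = 1816
    Σ(formed) = 7400 kJ
  ΔH_1 = 6839 − 7400 = −561 kJ
Reaction 2:
  Bonds broken (reactants):
    C-C: 1 × 358 = 358
    C-H: 3 × 403 = 1209
    C-O: 1 × 350 = 350
    C=O: 1 × 822 = 822
    O-H: 1 × 454 = 454
    O=O: 2 × 485 = 970
    Σ(broken) = 4163 kJ
  Bonds formed (products):
    C=O: 4 × 822 = 3288
    O-H: 4 × 454 = 1816
    Σ(formed) = 5104 kJ
  ΔH_2 = 4163 − 5104 = −941 kJ
ΔH_1 − ΔH_2 = +380 kJ, so reaction 2 has the more negative ΔH; |ΔH_1 − ΔH_2| = 380 kJ.

Reaction 2, by 380 kJ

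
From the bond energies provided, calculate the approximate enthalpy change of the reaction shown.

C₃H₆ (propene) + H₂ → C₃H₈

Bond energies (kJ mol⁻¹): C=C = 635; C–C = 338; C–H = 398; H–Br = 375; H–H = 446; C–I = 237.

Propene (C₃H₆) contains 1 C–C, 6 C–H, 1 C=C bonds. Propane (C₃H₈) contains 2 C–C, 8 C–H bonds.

ΔH ≈ −53 kJ

Bonds broken (reactants):
  C–C: 1 × 338 = 338
  C–H: 6 × 398 = 2388
  C=C: 1 × 635 = 635
  H–H: 1 × 446 = 446
  Σ(broken) = 3807 kJ
Bonds formed (products):
  C–C: 2 × 338 = 676
  C–H: 8 × 398 = 3184
  Σ(formed) = 3860 kJ
ΔH = Σ(broken) − Σ(formed) = 3807 − 3860 = −53 kJ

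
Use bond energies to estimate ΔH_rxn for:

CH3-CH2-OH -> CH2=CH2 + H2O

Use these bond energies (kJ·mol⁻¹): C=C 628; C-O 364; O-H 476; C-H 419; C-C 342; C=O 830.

ΔH ≈ +21 kJ

Bonds broken (reactants):
  C-C: 1 × 342 = 342
  C-H: 5 × 419 = 2095
  C-O: 1 × 364 = 364
  O-H: 1 × 476 = 476
  Σ(broken) = 3277 kJ
Bonds formed (products):
  C-H: 4 × 419 = 1676
  C=C: 1 × 628 = 628
  O-H: 2 × 476 = 952
  Σ(formed) = 3256 kJ
ΔH = Σ(broken) − Σ(formed) = 3277 − 3256 = +21 kJ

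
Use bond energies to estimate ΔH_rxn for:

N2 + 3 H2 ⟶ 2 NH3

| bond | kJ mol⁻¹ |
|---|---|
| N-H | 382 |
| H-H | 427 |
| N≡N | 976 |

ΔH ≈ −35 kJ

Bonds broken (reactants):
  H-H: 3 × 427 = 1281
  N≡N: 1 × 976 = 976
  Σ(broken) = 2257 kJ
Bonds formed (products):
  N-H: 6 × 382 = 2292
  Σ(formed) = 2292 kJ
ΔH = Σ(broken) − Σ(formed) = 2257 − 2292 = −35 kJ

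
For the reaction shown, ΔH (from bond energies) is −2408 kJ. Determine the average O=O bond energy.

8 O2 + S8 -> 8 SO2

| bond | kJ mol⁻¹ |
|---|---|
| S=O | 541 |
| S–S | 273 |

Let D be the O=O bond energy.
Σ(broken) = 8×D + 8×273 = 2184 + 8D
Σ(formed) = 16×541 = 8656
ΔH = Σ(broken) − Σ(formed) = (2184 + 8D) − (8656) = −6472 + 8D
Setting this equal to −2408 kJ gives 8D = 4064, so D = 508 kJ/mol.

D(O=O) ≈ 508 kJ/mol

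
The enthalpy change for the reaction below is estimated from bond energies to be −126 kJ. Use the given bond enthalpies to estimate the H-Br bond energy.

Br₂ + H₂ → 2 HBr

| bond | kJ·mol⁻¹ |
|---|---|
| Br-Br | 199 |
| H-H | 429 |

Let D be the H-Br bond energy.
Σ(broken) = 1×199 + 1×429 = 628
Σ(formed) = 2×D = 2D
ΔH = Σ(broken) − Σ(formed) = (628) − (2D) = +628 − 2D
Setting this equal to −126 kJ gives 2D = 754, so D = 377 kJ/mol.

D(H-Br) ≈ 377 kJ/mol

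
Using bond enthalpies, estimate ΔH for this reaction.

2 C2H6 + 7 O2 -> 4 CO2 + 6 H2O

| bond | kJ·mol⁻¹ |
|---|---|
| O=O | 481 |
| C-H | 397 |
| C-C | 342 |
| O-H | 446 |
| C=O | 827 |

Bonds broken (reactants):
  C-C: 2 × 342 = 684
  C-H: 12 × 397 = 4764
  O=O: 7 × 481 = 3367
  Σ(broken) = 8815 kJ
Bonds formed (products):
  C=O: 8 × 827 = 6616
  O-H: 12 × 446 = 5352
  Σ(formed) = 11968 kJ
ΔH = Σ(broken) − Σ(formed) = 8815 − 11968 = −3153 kJ

ΔH ≈ −3153 kJ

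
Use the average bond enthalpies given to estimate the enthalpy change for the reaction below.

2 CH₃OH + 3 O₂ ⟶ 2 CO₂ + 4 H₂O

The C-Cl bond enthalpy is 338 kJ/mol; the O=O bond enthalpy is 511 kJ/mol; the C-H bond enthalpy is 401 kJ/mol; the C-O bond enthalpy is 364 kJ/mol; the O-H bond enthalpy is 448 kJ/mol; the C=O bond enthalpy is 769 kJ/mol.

Bonds broken (reactants):
  C-H: 6 × 401 = 2406
  C-O: 2 × 364 = 728
  O-H: 2 × 448 = 896
  O=O: 3 × 511 = 1533
  Σ(broken) = 5563 kJ
Bonds formed (products):
  C=O: 4 × 769 = 3076
  O-H: 8 × 448 = 3584
  Σ(formed) = 6660 kJ
ΔH = Σ(broken) − Σ(formed) = 5563 − 6660 = −1097 kJ

ΔH ≈ −1097 kJ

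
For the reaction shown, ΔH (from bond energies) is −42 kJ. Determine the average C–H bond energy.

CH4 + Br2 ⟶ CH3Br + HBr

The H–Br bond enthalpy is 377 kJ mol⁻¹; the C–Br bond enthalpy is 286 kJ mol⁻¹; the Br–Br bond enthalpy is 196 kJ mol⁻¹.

D(C–H) ≈ 425 kJ/mol

Let D be the C–H bond energy.
Σ(broken) = 1×196 + 4×D = 196 + 4D
Σ(formed) = 1×286 + 3×D + 1×377 = 663 + 3D
ΔH = Σ(broken) − Σ(formed) = (196 + 4D) − (663 + 3D) = −467 + D
Setting this equal to −42 kJ gives D = 425 kJ/mol.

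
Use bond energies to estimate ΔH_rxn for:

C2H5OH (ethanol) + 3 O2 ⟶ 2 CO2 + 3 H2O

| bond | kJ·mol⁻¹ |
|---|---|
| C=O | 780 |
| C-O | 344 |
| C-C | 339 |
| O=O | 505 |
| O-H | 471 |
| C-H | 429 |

Bonds broken (reactants):
  C-C: 1 × 339 = 339
  C-H: 5 × 429 = 2145
  C-O: 1 × 344 = 344
  O-H: 1 × 471 = 471
  O=O: 3 × 505 = 1515
  Σ(broken) = 4814 kJ
Bonds formed (products):
  C=O: 4 × 780 = 3120
  O-H: 6 × 471 = 2826
  Σ(formed) = 5946 kJ
ΔH = Σ(broken) − Σ(formed) = 4814 − 5946 = −1132 kJ

ΔH ≈ −1132 kJ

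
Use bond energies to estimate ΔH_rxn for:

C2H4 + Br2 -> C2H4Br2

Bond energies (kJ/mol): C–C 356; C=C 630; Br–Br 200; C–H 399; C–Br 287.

ΔH ≈ −100 kJ

Bonds broken (reactants):
  Br–Br: 1 × 200 = 200
  C–H: 4 × 399 = 1596
  C=C: 1 × 630 = 630
  Σ(broken) = 2426 kJ
Bonds formed (products):
  C–Br: 2 × 287 = 574
  C–C: 1 × 356 = 356
  C–H: 4 × 399 = 1596
  Σ(formed) = 2526 kJ
ΔH = Σ(broken) − Σ(formed) = 2426 − 2526 = −100 kJ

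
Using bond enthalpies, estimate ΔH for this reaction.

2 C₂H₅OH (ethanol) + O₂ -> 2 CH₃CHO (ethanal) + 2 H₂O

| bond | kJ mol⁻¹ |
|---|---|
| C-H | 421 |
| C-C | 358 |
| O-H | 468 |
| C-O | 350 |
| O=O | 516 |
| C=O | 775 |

ΔH ≈ −428 kJ

Bonds broken (reactants):
  C-C: 2 × 358 = 716
  C-H: 10 × 421 = 4210
  C-O: 2 × 350 = 700
  O-H: 2 × 468 = 936
  O=O: 1 × 516 = 516
  Σ(broken) = 7078 kJ
Bonds formed (products):
  C-C: 2 × 358 = 716
  C-H: 8 × 421 = 3368
  C=O: 2 × 775 = 1550
  O-H: 4 × 468 = 1872
  Σ(formed) = 7506 kJ
ΔH = Σ(broken) − Σ(formed) = 7078 − 7506 = −428 kJ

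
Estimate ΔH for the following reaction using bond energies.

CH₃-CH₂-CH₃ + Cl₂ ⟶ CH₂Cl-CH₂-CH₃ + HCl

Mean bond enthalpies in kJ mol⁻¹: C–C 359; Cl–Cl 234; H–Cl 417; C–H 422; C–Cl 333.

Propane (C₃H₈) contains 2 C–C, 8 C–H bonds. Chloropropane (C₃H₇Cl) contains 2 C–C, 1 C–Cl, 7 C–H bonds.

Bonds broken (reactants):
  C–C: 2 × 359 = 718
  C–H: 8 × 422 = 3376
  Cl–Cl: 1 × 234 = 234
  Σ(broken) = 4328 kJ
Bonds formed (products):
  C–C: 2 × 359 = 718
  C–Cl: 1 × 333 = 333
  C–H: 7 × 422 = 2954
  H–Cl: 1 × 417 = 417
  Σ(formed) = 4422 kJ
ΔH = Σ(broken) − Σ(formed) = 4328 − 4422 = −94 kJ

ΔH ≈ −94 kJ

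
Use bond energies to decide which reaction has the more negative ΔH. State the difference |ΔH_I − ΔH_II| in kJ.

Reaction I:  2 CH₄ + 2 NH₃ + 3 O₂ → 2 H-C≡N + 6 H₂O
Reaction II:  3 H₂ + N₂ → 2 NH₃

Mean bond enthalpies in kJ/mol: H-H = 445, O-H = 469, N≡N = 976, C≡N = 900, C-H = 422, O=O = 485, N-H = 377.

Reaction I, by 1228 kJ

Reaction I:
  Bonds broken (reactants):
    C-H: 8 × 422 = 3376
    N-H: 6 × 377 = 2262
    O=O: 3 × 485 = 1455
    Σ(broken) = 7093 kJ
  Bonds formed (products):
    C≡N: 2 × 900 = 1800
    C-H: 2 × 422 = 844
    O-H: 12 × 469 = 5628
    Σ(formed) = 8272 kJ
  ΔH_I = 7093 − 8272 = −1179 kJ
Reaction II:
  Bonds broken (reactants):
    H-H: 3 × 445 = 1335
    N≡N: 1 × 976 = 976
    Σ(broken) = 2311 kJ
  Bonds formed (products):
    N-H: 6 × 377 = 2262
    Σ(formed) = 2262 kJ
  ΔH_II = 2311 − 2262 = +49 kJ
ΔH_I − ΔH_II = −1228 kJ, so reaction I has the more negative ΔH; |ΔH_I − ΔH_II| = 1228 kJ.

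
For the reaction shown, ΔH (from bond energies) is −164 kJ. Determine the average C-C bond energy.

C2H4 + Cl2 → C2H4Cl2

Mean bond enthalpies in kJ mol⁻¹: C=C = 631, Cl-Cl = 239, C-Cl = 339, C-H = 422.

Let D be the C-C bond energy.
Σ(broken) = 4×422 + 1×631 + 1×239 = 2558
Σ(formed) = 1×D + 2×339 + 4×422 = 2366 + D
ΔH = Σ(broken) − Σ(formed) = (2558) − (2366 + D) = +192 − D
Setting this equal to −164 kJ gives D = 356 kJ/mol.

D(C-C) ≈ 356 kJ/mol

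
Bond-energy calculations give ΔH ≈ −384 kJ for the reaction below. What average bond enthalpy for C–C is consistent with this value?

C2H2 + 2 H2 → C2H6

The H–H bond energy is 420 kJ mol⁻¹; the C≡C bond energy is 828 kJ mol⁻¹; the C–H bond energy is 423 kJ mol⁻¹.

Let D be the C–C bond energy.
Σ(broken) = 1×828 + 2×423 + 2×420 = 2514
Σ(formed) = 1×D + 6×423 = 2538 + D
ΔH = Σ(broken) − Σ(formed) = (2514) − (2538 + D) = −24 − D
Setting this equal to −384 kJ gives D = 360 kJ/mol.

D(C–C) ≈ 360 kJ/mol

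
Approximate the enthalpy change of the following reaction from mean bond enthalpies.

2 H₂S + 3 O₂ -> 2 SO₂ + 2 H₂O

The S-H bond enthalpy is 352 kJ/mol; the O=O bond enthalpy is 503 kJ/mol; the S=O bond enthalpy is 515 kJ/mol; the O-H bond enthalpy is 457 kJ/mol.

ΔH ≈ −971 kJ

Bonds broken (reactants):
  O=O: 3 × 503 = 1509
  S-H: 4 × 352 = 1408
  Σ(broken) = 2917 kJ
Bonds formed (products):
  O-H: 4 × 457 = 1828
  S=O: 4 × 515 = 2060
  Σ(formed) = 3888 kJ
ΔH = Σ(broken) − Σ(formed) = 2917 − 3888 = −971 kJ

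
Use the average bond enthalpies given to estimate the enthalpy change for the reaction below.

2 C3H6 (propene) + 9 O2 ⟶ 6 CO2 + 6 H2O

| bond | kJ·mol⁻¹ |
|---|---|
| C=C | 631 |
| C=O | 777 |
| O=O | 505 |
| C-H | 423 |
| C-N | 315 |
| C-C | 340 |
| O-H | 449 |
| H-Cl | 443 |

ΔH ≈ −3149 kJ

Bonds broken (reactants):
  C-C: 2 × 340 = 680
  C-H: 12 × 423 = 5076
  C=C: 2 × 631 = 1262
  O=O: 9 × 505 = 4545
  Σ(broken) = 11563 kJ
Bonds formed (products):
  C=O: 12 × 777 = 9324
  O-H: 12 × 449 = 5388
  Σ(formed) = 14712 kJ
ΔH = Σ(broken) − Σ(formed) = 11563 − 14712 = −3149 kJ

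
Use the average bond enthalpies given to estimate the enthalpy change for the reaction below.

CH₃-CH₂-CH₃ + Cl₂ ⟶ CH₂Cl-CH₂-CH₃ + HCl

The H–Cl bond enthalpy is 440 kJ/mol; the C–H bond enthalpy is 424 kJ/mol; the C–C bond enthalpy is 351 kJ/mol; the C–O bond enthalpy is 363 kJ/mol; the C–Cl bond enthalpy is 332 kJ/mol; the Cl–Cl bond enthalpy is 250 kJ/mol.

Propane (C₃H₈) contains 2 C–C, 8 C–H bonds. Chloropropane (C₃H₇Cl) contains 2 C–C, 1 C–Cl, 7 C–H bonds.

Bonds broken (reactants):
  C–C: 2 × 351 = 702
  C–H: 8 × 424 = 3392
  Cl–Cl: 1 × 250 = 250
  Σ(broken) = 4344 kJ
Bonds formed (products):
  C–C: 2 × 351 = 702
  C–Cl: 1 × 332 = 332
  C–H: 7 × 424 = 2968
  H–Cl: 1 × 440 = 440
  Σ(formed) = 4442 kJ
ΔH = Σ(broken) − Σ(formed) = 4344 − 4442 = −98 kJ

ΔH ≈ −98 kJ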